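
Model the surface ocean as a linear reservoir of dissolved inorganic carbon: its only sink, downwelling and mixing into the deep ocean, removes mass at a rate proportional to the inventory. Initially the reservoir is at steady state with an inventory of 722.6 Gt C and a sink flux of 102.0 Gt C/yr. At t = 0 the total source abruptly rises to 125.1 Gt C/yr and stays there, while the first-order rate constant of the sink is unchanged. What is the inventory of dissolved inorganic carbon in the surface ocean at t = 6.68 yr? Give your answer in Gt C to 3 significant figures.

The sink rate constant is k = F₀/M₀ = 102.0/722.6 = 0.1412 yr⁻¹.
Solving dM/dt = F₁ − kM with M(0) = M₀ gives M(t) = F₁/k + (M₀ − F₁/k)·e^(−kt).
F₁/k = 125.1/0.1412 = 886.25 Gt C; kt = 0.1412 × 6.68 = 0.9429, e^(−kt) = 0.3895.
M(6.68) = 886.25 + (722.6 − 886.25) × 0.3895 = 886.25 − 63.74 = 822.51 Gt C.

823 Gt C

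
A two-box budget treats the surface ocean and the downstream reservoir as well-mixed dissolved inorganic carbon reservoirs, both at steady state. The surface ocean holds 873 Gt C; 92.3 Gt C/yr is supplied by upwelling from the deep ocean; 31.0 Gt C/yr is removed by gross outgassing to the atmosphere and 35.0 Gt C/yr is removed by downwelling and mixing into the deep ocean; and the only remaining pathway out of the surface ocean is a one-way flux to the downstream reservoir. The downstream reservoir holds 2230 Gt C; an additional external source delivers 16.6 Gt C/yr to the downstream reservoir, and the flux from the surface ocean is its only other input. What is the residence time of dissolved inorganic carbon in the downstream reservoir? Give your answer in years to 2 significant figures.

52 yr

Balance the surface ocean: ΣF_in = 92.300 Gt C/yr.
Flux to the downstream reservoir = ΣF_in − (31.0 + 35.0) = 26.300 Gt C/yr.
Total input to the downstream reservoir = 26.300 + 16.6 = 42.900 Gt C/yr; at steady state this equals its total output.
τ = M / F = 2230 / 42.900 = 51.98 yr.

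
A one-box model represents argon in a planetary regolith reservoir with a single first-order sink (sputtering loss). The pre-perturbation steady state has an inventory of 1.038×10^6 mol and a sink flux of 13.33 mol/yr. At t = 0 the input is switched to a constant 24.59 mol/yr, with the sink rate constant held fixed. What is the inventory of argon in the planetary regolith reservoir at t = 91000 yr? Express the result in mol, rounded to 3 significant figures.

1.64×10^6 mol

Residence time τ = M₀/F₀ = 77870 yr. The eventual steady state is M_∞ = M₀·(F₁/F₀) = 1.038×10^6 × 24.59/13.33 = 1.9148×10^6 mol.
The anomaly ΔM(t) = M(t) − M_∞ decays as ΔM₀·e^(−t/τ) with ΔM₀ = 1.038×10^6 − 1.9148×10^6 = −876800 mol.
At t = 91000 yr, e^(−t/τ) = e^(−1.169) = 0.3108, so ΔM = −272500 mol and M = 1.9148×10^6 − 272500 = 1.6423×10^6 mol.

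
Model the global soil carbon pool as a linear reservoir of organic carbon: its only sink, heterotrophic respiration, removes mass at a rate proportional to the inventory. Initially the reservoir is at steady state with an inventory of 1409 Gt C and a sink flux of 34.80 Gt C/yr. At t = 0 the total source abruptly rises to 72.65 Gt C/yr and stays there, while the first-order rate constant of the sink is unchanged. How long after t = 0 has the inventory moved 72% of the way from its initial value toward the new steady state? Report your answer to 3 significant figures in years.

τ = M₀/F₀ = 1409/34.80 = 40.49 yr.
The remaining gap fraction is e^(−t/τ); 72% covered ⇒ e^(−t/τ) = 0.280.
t = −τ ln(0.280) = 40.49 × 1.273 = 51.54 yr.

51.5 yr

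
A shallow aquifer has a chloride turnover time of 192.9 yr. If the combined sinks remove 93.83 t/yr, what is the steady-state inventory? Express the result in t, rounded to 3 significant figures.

τ = M/F ⇒ M = τ × F = 192.9 × 93.83 = 18100 t.

18100 t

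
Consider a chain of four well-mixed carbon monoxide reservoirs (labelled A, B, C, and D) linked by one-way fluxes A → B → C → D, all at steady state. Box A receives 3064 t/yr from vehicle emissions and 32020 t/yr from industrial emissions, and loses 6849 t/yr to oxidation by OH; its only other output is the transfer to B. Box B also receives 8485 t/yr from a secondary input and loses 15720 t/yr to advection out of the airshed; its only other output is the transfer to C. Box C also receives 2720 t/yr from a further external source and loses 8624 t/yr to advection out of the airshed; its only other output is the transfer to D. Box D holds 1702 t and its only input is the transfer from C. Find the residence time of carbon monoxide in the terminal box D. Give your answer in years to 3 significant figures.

0.113 yr

Box A: F(A→B) = (3064 + 32020) − 6849 = 28235 t/yr.
Box B: F(B→C) = (28235 + 8485) − 15720 = 21000 t/yr.
Box C: F(C→D) = (21000 + 2720) − 8624 = 15096 t/yr.
Box D throughput = its input = 15096 t/yr; τ = 1702 / 15096 = 0.1127 yr.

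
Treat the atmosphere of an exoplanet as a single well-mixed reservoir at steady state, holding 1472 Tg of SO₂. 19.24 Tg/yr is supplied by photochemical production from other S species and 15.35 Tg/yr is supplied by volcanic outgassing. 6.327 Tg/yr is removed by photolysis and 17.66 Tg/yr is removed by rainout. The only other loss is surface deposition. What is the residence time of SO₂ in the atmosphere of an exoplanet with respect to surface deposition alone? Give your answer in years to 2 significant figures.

At steady state ΣF_in = ΣF_out.
ΣF_in = 19.24 + 15.35 = 34.590 Tg/yr.
Surface deposition flux = ΣF_in − (6.327 + 17.66) = 34.590 − 23.99 = 10.60 Tg/yr.
τ = M / F = 1472 / 10.60 = 138.8 yr.

140 yr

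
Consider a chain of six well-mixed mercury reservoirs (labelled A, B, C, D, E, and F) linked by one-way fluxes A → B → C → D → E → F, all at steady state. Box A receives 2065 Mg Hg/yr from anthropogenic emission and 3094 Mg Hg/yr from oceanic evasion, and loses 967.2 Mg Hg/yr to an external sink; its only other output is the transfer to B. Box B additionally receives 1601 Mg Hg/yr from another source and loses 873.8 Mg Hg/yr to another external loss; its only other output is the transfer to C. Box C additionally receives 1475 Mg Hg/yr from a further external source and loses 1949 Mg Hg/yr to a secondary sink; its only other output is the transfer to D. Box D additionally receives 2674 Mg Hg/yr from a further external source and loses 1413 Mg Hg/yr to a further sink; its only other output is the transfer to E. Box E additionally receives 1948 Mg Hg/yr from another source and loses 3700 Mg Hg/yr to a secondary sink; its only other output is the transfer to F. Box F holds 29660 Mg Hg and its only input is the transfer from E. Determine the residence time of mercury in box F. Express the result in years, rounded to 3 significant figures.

7.50 yr

Box A: F(A→B) = (2065 + 3094) − 967.2 = 4191.8 Mg Hg/yr.
Box B: F(B→C) = (4191.8 + 1601) − 873.8 = 4919.0 Mg Hg/yr.
Box C: F(C→D) = (4919.0 + 1475) − 1949 = 4445.0 Mg Hg/yr.
Box D: F(D→E) = (4445.0 + 2674) − 1413 = 5706.0 Mg Hg/yr.
Box E: F(E→F) = (5706.0 + 1948) − 3700 = 3954.0 Mg Hg/yr.
Box F throughput = its input = 3954.0 Mg Hg/yr; τ = 29660 / 3954.0 = 7.501 yr.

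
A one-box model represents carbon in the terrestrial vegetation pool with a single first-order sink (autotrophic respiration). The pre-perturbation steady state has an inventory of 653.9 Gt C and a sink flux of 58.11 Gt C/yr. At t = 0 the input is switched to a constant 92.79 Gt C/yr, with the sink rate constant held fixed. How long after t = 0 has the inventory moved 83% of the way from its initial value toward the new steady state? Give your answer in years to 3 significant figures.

19.9 yr

τ = M₀/F₀ = 653.9/58.11 = 11.25 yr.
The remaining gap fraction is e^(−t/τ); 83% covered ⇒ e^(−t/τ) = 0.170.
t = −τ ln(0.170) = 11.25 × 1.772 = 19.94 yr.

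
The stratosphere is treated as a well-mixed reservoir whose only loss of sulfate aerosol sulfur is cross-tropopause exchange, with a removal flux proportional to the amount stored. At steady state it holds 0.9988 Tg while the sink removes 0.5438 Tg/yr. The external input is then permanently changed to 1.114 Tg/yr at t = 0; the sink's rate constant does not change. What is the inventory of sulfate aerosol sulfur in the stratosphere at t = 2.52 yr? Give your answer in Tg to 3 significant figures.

τ = M₀/F₀ = 0.9988/0.5438 = 1.837 yr; rate constant k = 1/τ.
New steady state M_∞ = F₁/k = F₁·τ = 1.114 × 1.837 = 2.0461 Tg.
M(t) = M_∞ + (M₀ − M_∞)·e^(−t/τ); t/τ = 2.52/1.837 = 1.372, so e^(−t/τ) = 0.2536.
M(t) = 2.0461 − 1.047 × 0.2536 = 1.7805 Tg.

1.78 Tg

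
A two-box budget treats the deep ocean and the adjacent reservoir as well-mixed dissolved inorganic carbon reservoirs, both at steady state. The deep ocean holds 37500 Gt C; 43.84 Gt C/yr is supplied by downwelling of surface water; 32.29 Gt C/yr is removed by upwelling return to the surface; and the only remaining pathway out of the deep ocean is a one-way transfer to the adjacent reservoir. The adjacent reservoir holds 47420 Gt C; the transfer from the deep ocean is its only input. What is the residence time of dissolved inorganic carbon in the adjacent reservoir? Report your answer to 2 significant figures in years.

4100 yr

Balance the deep ocean: ΣF_in = 43.840 Gt C/yr.
Transfer to the adjacent reservoir = ΣF_in − (32.29) = 11.550 Gt C/yr.
At steady state the output of the adjacent reservoir equals its input, 11.550 Gt C/yr.
τ = M / F = 47420 / 11.550 = 4106 yr.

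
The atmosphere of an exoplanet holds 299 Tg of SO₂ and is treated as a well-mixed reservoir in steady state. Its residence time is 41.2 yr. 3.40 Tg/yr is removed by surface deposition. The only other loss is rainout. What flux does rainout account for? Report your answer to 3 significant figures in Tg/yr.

3.86 Tg/yr

Total removal F = M/τ = 299 / 41.2 = 7.257 Tg/yr.
Rainout = F − (3.40) = 7.257 − 3.400 = 3.857 Tg/yr.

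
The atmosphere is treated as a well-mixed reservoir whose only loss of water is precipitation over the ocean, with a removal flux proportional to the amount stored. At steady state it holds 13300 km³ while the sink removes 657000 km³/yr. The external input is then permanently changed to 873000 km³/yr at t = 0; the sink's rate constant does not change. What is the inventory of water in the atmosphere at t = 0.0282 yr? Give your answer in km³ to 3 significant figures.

16600 km³

τ = M₀/F₀ = 13300/657000 = 0.02024 yr; rate constant k = 1/τ.
New steady state M_∞ = F₁/k = F₁·τ = 873000 × 0.02024 = 17673 km³.
M(t) = M_∞ + (M₀ − M_∞)·e^(−t/τ); t/τ = 0.0282/0.02024 = 1.393, so e^(−t/τ) = 0.2483.
M(t) = 17673 − 4373 × 0.2483 = 16587 km³.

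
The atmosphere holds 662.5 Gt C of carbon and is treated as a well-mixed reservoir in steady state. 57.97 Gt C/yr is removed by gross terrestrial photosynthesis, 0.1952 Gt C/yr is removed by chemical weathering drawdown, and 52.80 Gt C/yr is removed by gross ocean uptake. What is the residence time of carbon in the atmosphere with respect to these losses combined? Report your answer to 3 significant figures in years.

Total removal = 57.97 + 0.1952 + 52.80 = 110.97 Gt C/yr.
τ = M / ΣF_out = 662.5 / 110.97 = 5.970 yr.

5.97 yr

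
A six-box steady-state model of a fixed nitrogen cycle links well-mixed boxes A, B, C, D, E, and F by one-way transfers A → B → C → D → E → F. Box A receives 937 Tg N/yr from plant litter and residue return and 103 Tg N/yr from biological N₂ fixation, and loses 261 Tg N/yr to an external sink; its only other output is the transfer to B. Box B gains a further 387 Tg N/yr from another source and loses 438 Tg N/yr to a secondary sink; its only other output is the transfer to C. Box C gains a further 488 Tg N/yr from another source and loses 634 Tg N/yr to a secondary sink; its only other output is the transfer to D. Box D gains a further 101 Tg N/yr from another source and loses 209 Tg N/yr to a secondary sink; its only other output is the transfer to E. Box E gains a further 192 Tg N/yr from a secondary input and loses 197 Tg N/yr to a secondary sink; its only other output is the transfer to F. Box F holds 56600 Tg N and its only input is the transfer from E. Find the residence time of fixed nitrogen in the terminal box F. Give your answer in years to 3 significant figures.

121 yr

Box A: F(A→B) = (937 + 103) − 261 = 779.00 Tg N/yr.
Box B: F(B→C) = (779.00 + 387) − 438 = 728.00 Tg N/yr.
Box C: F(C→D) = (728.00 + 488) − 634 = 582.00 Tg N/yr.
Box D: F(D→E) = (582.00 + 101) − 209 = 474.00 Tg N/yr.
Box E: F(E→F) = (474.00 + 192) − 197 = 469.00 Tg N/yr.
Box F throughput = its input = 469.00 Tg N/yr; τ = 56600 / 469.00 = 120.7 yr.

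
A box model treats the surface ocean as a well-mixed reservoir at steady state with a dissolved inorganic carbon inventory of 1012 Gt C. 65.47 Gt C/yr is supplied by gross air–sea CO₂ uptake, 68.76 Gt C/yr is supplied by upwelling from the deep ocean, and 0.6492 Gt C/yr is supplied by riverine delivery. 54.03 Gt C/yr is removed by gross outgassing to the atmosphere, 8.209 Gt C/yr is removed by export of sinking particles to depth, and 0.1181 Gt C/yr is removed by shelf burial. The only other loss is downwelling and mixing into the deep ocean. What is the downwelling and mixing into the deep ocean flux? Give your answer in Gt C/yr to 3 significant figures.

72.5 Gt C/yr

At steady state ΣF_in = ΣF_out.
ΣF_in = 65.47 + 68.76 + 0.6492 = 134.88 Gt C/yr.
Downwelling and mixing into the deep ocean flux = ΣF_in − (54.03 + 8.209 + 0.1181) = 134.88 − 62.36 = 72.52 Gt C/yr.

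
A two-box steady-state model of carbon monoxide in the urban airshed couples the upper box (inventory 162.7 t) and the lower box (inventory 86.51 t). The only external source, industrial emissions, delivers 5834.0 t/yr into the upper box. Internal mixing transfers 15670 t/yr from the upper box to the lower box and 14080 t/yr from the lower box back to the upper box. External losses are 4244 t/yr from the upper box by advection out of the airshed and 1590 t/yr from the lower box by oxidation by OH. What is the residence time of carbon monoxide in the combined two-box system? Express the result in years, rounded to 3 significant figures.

0.0427 yr

For the system as a whole, the A↔B exchange is internal and contributes nothing to the throughput; only the external sinks remove mass.
M_total = 162.7 + 86.51 = 249.21 t.
ΣF_external_out = 4244 + 1590 = 5834.0 t/yr.
τ = M_total / ΣF_ext = 249.21 / 5834.0 = 0.04272 yr.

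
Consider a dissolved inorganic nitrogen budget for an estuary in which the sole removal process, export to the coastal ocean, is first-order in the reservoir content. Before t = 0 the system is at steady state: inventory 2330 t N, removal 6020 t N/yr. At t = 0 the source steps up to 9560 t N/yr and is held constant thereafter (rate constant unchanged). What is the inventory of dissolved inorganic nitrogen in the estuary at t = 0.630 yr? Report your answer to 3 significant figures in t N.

3430 t N

Residence time τ = M₀/F₀ = 0.3870 yr. The eventual steady state is M_∞ = M₀·(F₁/F₀) = 2330 × 9560/6020 = 3700.1 t N.
The anomaly ΔM(t) = M(t) − M_∞ decays as ΔM₀·e^(−t/τ) with ΔM₀ = 2330 − 3700.1 = −1370 t N.
At t = 0.630 yr, e^(−t/τ) = e^(−1.628) = 0.1964, so ΔM = −269.1 t N and M = 3700.1 − 269.1 = 3431.1 t N.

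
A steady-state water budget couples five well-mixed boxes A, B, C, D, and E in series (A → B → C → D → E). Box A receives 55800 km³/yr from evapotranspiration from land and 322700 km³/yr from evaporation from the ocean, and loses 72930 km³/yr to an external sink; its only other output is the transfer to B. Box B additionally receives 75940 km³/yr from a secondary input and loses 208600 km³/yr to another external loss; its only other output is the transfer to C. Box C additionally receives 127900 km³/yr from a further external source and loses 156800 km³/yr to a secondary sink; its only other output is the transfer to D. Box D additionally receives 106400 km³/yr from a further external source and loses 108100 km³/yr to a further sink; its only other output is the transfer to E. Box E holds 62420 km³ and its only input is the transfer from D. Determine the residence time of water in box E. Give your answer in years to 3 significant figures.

0.439 yr

Box A: F(A→B) = (55800 + 322700) − 72930 = 305570 km³/yr.
Box B: F(B→C) = (305570 + 75940) − 208600 = 172910 km³/yr.
Box C: F(C→D) = (172910 + 127900) − 156800 = 144010 km³/yr.
Box D: F(D→E) = (144010 + 106400) − 108100 = 142310 km³/yr.
Box E throughput = its input = 142310 km³/yr; τ = 62420 / 142310 = 0.4386 yr.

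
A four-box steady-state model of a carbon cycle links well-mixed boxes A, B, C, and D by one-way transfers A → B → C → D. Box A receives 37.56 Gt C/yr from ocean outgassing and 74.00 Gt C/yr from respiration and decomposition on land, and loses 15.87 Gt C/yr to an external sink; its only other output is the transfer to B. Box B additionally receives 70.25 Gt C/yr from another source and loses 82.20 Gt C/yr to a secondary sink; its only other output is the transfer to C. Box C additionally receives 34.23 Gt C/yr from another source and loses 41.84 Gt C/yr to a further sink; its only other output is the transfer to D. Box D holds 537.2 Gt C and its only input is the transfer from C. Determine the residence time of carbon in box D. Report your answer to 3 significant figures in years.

Box A: F(A→B) = (37.56 + 74.00) − 15.87 = 95.690 Gt C/yr.
Box B: F(B→C) = (95.690 + 70.25) − 82.20 = 83.740 Gt C/yr.
Box C: F(C→D) = (83.740 + 34.23) − 41.84 = 76.130 Gt C/yr.
Box D throughput = its input = 76.130 Gt C/yr; τ = 537.2 / 76.130 = 7.056 yr.

7.06 yr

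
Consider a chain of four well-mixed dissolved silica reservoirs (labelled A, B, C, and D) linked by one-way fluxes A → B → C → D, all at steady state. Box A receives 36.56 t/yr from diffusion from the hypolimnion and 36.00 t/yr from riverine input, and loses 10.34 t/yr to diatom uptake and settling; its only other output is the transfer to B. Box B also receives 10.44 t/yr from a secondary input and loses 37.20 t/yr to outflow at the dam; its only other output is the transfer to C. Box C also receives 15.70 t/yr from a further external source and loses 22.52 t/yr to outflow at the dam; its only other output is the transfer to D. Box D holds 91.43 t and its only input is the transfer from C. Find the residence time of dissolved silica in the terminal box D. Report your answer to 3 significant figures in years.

Box A: F(A→B) = (36.56 + 36.00) − 10.34 = 62.220 t/yr.
Box B: F(B→C) = (62.220 + 10.44) − 37.20 = 35.460 t/yr.
Box C: F(C→D) = (35.460 + 15.70) − 22.52 = 28.640 t/yr.
Box D throughput = its input = 28.640 t/yr; τ = 91.43 / 28.640 = 3.192 yr.

3.19 yr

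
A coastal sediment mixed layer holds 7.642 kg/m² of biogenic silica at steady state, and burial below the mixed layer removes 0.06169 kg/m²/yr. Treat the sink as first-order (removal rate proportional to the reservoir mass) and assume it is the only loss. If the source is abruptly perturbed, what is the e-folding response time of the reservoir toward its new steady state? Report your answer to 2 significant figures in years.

For a linear reservoir the response time equals the residence time τ = M/F.
τ = 7.642 / 0.06169 = 123.9 yr.

120 yr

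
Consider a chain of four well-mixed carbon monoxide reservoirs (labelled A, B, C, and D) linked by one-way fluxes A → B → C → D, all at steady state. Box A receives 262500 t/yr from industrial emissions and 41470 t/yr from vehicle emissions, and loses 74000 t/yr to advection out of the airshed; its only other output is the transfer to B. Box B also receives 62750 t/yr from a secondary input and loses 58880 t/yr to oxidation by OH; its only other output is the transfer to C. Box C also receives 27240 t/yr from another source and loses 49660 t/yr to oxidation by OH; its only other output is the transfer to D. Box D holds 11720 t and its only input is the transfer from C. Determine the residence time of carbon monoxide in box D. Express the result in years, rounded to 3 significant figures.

Box A: F(A→B) = (262500 + 41470) − 74000 = 229970 t/yr.
Box B: F(B→C) = (229970 + 62750) − 58880 = 233840 t/yr.
Box C: F(C→D) = (233840 + 27240) − 49660 = 211420 t/yr.
Box D throughput = its input = 211420 t/yr; τ = 11720 / 211420 = 0.05543 yr.

0.0554 yr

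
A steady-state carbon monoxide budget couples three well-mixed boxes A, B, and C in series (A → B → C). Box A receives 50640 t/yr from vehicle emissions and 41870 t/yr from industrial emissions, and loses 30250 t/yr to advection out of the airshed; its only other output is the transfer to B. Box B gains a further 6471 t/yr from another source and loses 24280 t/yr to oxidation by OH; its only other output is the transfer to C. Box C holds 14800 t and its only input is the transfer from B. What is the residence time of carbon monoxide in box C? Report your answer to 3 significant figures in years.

Box A: F(A→B) = (50640 + 41870) − 30250 = 62260 t/yr.
Box B: F(B→C) = (62260 + 6471) − 24280 = 44451 t/yr.
Box C throughput = its input = 44451 t/yr; τ = 14800 / 44451 = 0.3330 yr.

0.333 yr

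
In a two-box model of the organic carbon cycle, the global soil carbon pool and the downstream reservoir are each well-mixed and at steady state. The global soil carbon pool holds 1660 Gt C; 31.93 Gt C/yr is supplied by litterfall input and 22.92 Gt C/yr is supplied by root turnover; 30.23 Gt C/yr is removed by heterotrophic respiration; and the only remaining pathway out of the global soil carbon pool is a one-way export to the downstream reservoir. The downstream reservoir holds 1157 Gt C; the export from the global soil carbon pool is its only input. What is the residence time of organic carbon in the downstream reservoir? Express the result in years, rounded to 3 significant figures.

47.0 yr

Balance the global soil carbon pool: ΣF_in = 31.93 + 22.92 = 54.850 Gt C/yr.
Export to the downstream reservoir = ΣF_in − (30.23) = 24.620 Gt C/yr.
At steady state the output of the downstream reservoir equals its input, 24.620 Gt C/yr.
τ = M / F = 1157 / 24.620 = 46.99 yr.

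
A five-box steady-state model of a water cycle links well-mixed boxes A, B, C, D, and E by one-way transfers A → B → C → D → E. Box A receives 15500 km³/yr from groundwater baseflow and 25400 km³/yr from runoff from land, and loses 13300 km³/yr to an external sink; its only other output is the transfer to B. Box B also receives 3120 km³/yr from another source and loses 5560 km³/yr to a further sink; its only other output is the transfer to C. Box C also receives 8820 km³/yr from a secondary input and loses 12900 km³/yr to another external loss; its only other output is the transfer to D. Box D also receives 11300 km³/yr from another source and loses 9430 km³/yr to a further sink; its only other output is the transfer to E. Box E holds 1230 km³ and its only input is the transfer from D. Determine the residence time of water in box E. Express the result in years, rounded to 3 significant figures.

0.0536 yr

Box A: F(A→B) = (15500 + 25400) − 13300 = 27600 km³/yr.
Box B: F(B→C) = (27600 + 3120) − 5560 = 25160 km³/yr.
Box C: F(C→D) = (25160 + 8820) − 12900 = 21080 km³/yr.
Box D: F(D→E) = (21080 + 11300) − 9430 = 22950 km³/yr.
Box E throughput = its input = 22950 km³/yr; τ = 1230 / 22950 = 0.05359 yr.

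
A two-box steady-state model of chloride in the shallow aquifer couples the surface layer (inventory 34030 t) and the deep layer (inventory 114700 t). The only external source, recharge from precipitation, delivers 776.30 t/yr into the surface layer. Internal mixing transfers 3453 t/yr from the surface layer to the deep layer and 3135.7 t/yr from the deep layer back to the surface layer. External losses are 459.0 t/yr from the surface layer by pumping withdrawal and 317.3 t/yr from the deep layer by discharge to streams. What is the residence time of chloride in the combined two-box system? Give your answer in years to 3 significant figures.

For the system as a whole, the A↔B exchange is internal and contributes nothing to the throughput; only the external sinks remove mass.
M_total = 34030 + 114700 = 148730 t.
ΣF_external_out = 459.0 + 317.3 = 776.30 t/yr.
τ = M_total / ΣF_ext = 148730 / 776.30 = 191.6 yr.

192 yr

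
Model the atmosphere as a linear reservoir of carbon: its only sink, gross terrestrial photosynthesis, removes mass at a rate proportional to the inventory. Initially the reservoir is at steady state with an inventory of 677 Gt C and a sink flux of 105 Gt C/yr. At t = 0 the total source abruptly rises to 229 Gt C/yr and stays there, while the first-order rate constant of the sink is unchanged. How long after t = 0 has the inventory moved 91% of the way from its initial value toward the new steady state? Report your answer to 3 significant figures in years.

15.5 yr

τ = M₀/F₀ = 677/105 = 6.448 yr.
The remaining gap fraction is e^(−t/τ); 91% covered ⇒ e^(−t/τ) = 0.0900.
t = −τ ln(0.0900) = 6.448 × 2.408 = 15.53 yr.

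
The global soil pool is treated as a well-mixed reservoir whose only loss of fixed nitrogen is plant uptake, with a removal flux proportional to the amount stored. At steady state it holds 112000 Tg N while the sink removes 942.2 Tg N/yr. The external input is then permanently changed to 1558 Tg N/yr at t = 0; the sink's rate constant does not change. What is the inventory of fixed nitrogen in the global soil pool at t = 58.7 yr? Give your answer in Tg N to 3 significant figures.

The sink rate constant is k = F₀/M₀ = 942.2/112000 = 0.008412 yr⁻¹.
Solving dM/dt = F₁ − kM with M(0) = M₀ gives M(t) = F₁/k + (M₀ − F₁/k)·e^(−kt).
F₁/k = 1558/0.008412 = 185200 Tg N; kt = 0.008412 × 58.7 = 0.4938, e^(−kt) = 0.6103.
M(58.7) = 185200 + (112000 − 185200) × 0.6103 = 185200 − 44670 = 140530 Tg N.

141000 Tg N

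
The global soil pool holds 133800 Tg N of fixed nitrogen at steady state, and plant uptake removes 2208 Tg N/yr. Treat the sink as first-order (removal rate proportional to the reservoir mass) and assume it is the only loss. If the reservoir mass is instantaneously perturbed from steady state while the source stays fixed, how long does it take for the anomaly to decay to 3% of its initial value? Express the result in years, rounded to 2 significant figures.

210 yr

For a linear reservoir the anomaly decays as exp(−t/τ) with τ = M/F = 133800/2208 = 60.60 yr.
exp(−t/τ) = 0.03 ⇒ t = −τ ln(0.03) = 60.60 × 3.507 = 212.5 yr.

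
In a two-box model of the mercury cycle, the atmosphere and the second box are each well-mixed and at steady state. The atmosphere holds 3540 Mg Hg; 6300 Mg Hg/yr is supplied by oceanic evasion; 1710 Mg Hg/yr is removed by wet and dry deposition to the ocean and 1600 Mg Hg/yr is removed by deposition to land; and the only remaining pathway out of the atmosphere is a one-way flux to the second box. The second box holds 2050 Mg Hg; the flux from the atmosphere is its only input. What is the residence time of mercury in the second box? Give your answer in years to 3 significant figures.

Balance the atmosphere: ΣF_in = 6300.0 Mg Hg/yr.
Flux to the second box = ΣF_in − (1710 + 1600) = 2990.0 Mg Hg/yr.
At steady state the output of the second box equals its input, 2990.0 Mg Hg/yr.
τ = M / F = 2050 / 2990.0 = 0.6856 yr.

0.686 yr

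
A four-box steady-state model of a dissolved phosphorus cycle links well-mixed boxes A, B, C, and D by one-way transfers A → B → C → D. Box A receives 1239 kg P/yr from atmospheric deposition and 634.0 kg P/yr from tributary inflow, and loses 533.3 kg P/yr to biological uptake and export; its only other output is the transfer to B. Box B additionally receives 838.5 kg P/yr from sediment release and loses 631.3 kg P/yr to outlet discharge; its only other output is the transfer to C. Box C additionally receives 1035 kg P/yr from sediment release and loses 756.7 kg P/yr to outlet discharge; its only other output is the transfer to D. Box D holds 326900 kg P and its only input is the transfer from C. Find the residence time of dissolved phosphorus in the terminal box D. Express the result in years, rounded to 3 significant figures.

Box A: F(A→B) = (1239 + 634.0) − 533.3 = 1339.7 kg P/yr.
Box B: F(B→C) = (1339.7 + 838.5) − 631.3 = 1546.9 kg P/yr.
Box C: F(C→D) = (1546.9 + 1035) − 756.7 = 1825.2 kg P/yr.
Box D throughput = its input = 1825.2 kg P/yr; τ = 326900 / 1825.2 = 179.1 yr.

179 yr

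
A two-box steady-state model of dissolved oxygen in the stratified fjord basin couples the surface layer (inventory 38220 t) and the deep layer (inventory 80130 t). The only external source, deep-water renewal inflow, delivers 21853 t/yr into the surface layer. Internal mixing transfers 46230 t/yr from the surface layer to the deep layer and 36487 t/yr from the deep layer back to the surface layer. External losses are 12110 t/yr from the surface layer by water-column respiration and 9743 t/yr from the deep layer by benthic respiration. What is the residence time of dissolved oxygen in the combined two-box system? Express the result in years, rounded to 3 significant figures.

Treat the two boxes together as one reservoir: the mixing fluxes between them are internal recycling, so τ = ΣM / Σ(external losses).
M_total = 38220 + 80130 = 118350 t.
ΣF_external_out = 12110 + 9743 = 21853 t/yr.
τ = M_total / ΣF_ext = 118350 / 21853 = 5.416 yr.

5.42 yr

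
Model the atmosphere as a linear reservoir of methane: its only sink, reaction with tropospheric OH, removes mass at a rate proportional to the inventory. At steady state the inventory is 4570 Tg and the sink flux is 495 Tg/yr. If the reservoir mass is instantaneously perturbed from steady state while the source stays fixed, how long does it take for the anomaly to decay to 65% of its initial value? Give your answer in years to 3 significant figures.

For a linear reservoir the anomaly decays as exp(−t/τ) with τ = M/F = 4570/495 = 9.232 yr.
exp(−t/τ) = 0.65 ⇒ t = −τ ln(0.65) = 9.232 × 0.4308 = 3.977 yr.

3.98 yr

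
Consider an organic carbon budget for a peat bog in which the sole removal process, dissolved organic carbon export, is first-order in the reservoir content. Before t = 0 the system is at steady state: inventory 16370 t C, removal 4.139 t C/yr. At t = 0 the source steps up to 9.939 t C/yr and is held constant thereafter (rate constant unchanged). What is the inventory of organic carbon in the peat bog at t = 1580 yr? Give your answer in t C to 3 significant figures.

Residence time τ = M₀/F₀ = 3955 yr. The eventual steady state is M_∞ = M₀·(F₁/F₀) = 16370 × 9.939/4.139 = 39309 t C.
The anomaly ΔM(t) = M(t) − M_∞ decays as ΔM₀·e^(−t/τ) with ΔM₀ = 16370 − 39309 = −22940 t C.
At t = 1580 yr, e^(−t/τ) = e^(−0.3995) = 0.6707, so ΔM = −15380 t C and M = 39309 − 15380 = 23925 t C.

23900 t C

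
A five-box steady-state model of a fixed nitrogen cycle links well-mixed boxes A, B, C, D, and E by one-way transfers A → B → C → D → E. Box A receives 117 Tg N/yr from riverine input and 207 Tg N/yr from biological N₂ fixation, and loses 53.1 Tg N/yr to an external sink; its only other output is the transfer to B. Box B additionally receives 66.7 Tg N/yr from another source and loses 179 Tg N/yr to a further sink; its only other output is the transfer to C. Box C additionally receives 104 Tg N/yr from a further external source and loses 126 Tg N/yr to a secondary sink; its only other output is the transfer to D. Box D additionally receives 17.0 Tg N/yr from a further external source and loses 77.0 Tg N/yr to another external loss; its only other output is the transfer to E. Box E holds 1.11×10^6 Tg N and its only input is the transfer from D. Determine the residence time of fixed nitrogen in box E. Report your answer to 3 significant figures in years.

Box A: F(A→B) = (117 + 207) − 53.1 = 270.90 Tg N/yr.
Box B: F(B→C) = (270.90 + 66.7) − 179 = 158.60 Tg N/yr.
Box C: F(C→D) = (158.60 + 104) − 126 = 136.60 Tg N/yr.
Box D: F(D→E) = (136.60 + 17.0) − 77.0 = 76.600 Tg N/yr.
Box E throughput = its input = 76.600 Tg N/yr; τ = 1.11×10^6 / 76.600 = 14490 yr.

14500 yr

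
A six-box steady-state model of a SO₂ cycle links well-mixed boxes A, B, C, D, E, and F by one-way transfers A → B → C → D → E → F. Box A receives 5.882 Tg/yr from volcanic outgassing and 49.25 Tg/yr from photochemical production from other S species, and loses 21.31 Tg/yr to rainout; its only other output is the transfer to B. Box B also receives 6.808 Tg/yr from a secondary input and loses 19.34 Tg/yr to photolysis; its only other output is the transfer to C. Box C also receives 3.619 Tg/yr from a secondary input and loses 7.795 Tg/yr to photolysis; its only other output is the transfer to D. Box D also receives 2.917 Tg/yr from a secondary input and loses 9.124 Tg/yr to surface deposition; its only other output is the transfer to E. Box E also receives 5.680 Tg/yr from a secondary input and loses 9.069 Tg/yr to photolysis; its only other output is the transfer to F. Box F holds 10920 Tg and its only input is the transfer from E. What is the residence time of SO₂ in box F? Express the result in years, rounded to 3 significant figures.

1450 yr

Box A: F(A→B) = (5.882 + 49.25) − 21.31 = 33.822 Tg/yr.
Box B: F(B→C) = (33.822 + 6.808) − 19.34 = 21.290 Tg/yr.
Box C: F(C→D) = (21.290 + 3.619) − 7.795 = 17.114 Tg/yr.
Box D: F(D→E) = (17.114 + 2.917) − 9.124 = 10.907 Tg/yr.
Box E: F(E→F) = (10.907 + 5.680) − 9.069 = 7.5180 Tg/yr.
Box F throughput = its input = 7.5180 Tg/yr; τ = 10920 / 7.5180 = 1453 yr.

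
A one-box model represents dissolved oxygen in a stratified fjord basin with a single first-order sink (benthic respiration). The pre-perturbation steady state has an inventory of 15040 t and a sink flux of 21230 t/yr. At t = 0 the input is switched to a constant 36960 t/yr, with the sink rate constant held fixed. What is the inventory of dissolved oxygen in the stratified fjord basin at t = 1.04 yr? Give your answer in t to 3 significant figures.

τ = M₀/F₀ = 15040/21230 = 0.7084 yr; rate constant k = 1/τ.
New steady state M_∞ = F₁/k = F₁·τ = 36960 × 0.7084 = 26184 t.
M(t) = M_∞ + (M₀ − M_∞)·e^(−t/τ); t/τ = 1.04/0.7084 = 1.468, so e^(−t/τ) = 0.2304.
M(t) = 26184 − 11140 × 0.2304 = 23616 t.

23600 t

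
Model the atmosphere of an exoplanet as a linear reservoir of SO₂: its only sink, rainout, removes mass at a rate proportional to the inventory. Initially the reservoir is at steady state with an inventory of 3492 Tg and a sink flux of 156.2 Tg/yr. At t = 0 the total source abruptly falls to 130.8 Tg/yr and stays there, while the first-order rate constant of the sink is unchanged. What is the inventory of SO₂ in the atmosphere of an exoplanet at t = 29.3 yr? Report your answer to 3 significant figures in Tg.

3080 Tg

The sink rate constant is k = F₀/M₀ = 156.2/3492 = 0.04473 yr⁻¹.
Solving dM/dt = F₁ − kM with M(0) = M₀ gives M(t) = F₁/k + (M₀ − F₁/k)·e^(−kt).
F₁/k = 130.8/0.04473 = 2924.2 Tg; kt = 0.04473 × 29.3 = 1.311, e^(−kt) = 0.2697.
M(29.3) = 2924.2 + (3492 − 2924.2) × 0.2697 = 2924.2 + 153.1 = 3077.3 Tg.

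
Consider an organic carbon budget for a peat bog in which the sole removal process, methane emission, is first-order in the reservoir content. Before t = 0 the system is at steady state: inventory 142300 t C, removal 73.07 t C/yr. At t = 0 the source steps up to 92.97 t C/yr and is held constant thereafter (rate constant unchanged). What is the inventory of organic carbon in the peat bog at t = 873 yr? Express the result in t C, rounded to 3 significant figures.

156000 t C

Residence time τ = M₀/F₀ = 1947 yr. The eventual steady state is M_∞ = M₀·(F₁/F₀) = 142300 × 92.97/73.07 = 181050 t C.
The anomaly ΔM(t) = M(t) − M_∞ decays as ΔM₀·e^(−t/τ) with ΔM₀ = 142300 − 181050 = −38750 t C.
At t = 873 yr, e^(−t/τ) = e^(−0.4483) = 0.6387, so ΔM = −24750 t C and M = 181050 − 24750 = 156300 t C.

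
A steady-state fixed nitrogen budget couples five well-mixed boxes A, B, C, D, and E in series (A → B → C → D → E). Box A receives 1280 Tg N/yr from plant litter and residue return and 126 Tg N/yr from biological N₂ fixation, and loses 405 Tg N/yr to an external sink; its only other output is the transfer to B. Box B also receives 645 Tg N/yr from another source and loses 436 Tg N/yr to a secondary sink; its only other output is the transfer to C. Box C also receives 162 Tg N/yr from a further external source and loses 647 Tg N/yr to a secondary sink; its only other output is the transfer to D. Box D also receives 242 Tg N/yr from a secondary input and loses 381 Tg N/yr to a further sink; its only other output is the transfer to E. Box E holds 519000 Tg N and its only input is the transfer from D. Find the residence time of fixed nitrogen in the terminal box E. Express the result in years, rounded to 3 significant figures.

886 yr

Box A: F(A→B) = (1280 + 126) − 405 = 1001.0 Tg N/yr.
Box B: F(B→C) = (1001.0 + 645) − 436 = 1210.0 Tg N/yr.
Box C: F(C→D) = (1210.0 + 162) − 647 = 725.00 Tg N/yr.
Box D: F(D→E) = (725.00 + 242) − 381 = 586.00 Tg N/yr.
Box E throughput = its input = 586.00 Tg N/yr; τ = 519000 / 586.00 = 885.7 yr.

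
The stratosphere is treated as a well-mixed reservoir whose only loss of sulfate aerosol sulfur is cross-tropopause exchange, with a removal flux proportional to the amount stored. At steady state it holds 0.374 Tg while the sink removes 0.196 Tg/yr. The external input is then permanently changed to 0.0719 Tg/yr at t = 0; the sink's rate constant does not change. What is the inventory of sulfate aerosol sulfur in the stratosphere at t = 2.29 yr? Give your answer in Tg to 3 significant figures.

0.209 Tg

The sink rate constant is k = F₀/M₀ = 0.196/0.374 = 0.5241 yr⁻¹.
Solving dM/dt = F₁ − kM with M(0) = M₀ gives M(t) = F₁/k + (M₀ − F₁/k)·e^(−kt).
F₁/k = 0.0719/0.5241 = 0.13720 Tg; kt = 0.5241 × 2.29 = 1.200, e^(−kt) = 0.3012.
M(2.29) = 0.13720 + (0.374 − 0.13720) × 0.3012 = 0.13720 + 0.07132 = 0.20851 Tg.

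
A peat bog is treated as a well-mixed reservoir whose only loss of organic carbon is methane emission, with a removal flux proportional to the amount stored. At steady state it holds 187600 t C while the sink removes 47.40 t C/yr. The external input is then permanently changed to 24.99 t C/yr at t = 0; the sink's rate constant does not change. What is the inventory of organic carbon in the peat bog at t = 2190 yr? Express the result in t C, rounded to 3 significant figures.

τ = M₀/F₀ = 187600/47.40 = 3958 yr; rate constant k = 1/τ.
New steady state M_∞ = F₁/k = F₁·τ = 24.99 × 3958 = 98906 t C.
M(t) = M_∞ + (M₀ − M_∞)·e^(−t/τ); t/τ = 2190/3958 = 0.5533, so e^(−t/τ) = 0.5750.
M(t) = 98906 + 88690 × 0.5750 = 149910 t C.

150000 t C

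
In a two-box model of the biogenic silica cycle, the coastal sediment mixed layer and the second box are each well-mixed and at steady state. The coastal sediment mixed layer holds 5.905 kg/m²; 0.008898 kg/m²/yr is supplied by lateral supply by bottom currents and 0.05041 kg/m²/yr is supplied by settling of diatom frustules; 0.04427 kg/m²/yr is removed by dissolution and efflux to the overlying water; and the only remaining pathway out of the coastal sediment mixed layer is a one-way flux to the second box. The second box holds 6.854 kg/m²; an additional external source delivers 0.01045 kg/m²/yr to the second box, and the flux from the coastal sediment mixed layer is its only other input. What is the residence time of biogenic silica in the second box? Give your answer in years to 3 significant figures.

269 yr

Balance the coastal sediment mixed layer: ΣF_in = 0.008898 + 0.05041 = 0.059308 kg/m²/yr.
Flux to the second box = ΣF_in − (0.04427) = 0.015038 kg/m²/yr.
Total input to the second box = 0.015038 + 0.01045 = 0.025488 kg/m²/yr; at steady state this equals its total output.
τ = M / F = 6.854 / 0.025488 = 268.9 yr.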